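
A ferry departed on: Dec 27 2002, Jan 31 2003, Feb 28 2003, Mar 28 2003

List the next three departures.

Apr 25 2003, May 30 2003, Jun 27 2003

These are Fridays with 35, 28, 28-day gaps.
Each is the final Friday of its month — Jan 31 2003 is past the 28th, so '4th Friday' doesn't fit.
April 2003 ends with Friday Apr 25 2003.
May 2003 ends with Friday May 30 2003.
Last Friday of June 2003: Jun 27 2003.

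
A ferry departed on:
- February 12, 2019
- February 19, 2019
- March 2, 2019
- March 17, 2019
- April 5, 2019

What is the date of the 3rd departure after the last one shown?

June 25, 2019

Gaps: 7, 11, 15, 19 days — each gap is 4 larger than the previous one.
Next gap: 23 days. April 5, 2019 + 23 days = April 28, 2019.
Next gap: 27 days. April 28, 2019 + 27 days = May 25, 2019.
Next gap: 31 days. May 25, 2019 + 31 days = June 25, 2019.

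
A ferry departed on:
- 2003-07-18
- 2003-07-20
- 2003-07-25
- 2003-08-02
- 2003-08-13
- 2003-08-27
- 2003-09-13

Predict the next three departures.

2003-10-03, 2003-10-26, 2003-11-21

The spacing grows by 3 each time: 2, 5, 8, 11, 14, 17 days.
Next gap: 20 days. 2003-09-13 + 20 days = 2003-10-03.
Next gap: 23 days. 2003-10-03 + 23 days = 2003-10-26.
Next gap: 26 days. 2003-10-26 + 26 days = 2003-11-21.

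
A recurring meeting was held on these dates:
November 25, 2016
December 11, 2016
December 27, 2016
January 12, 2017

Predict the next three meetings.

January 28, 2017; February 13, 2017; March 1, 2017

The spacing is 16, 16, 16 days — always 16 days.
January 12, 2017 + 16 days = January 28, 2017.
January 28, 2017 + 16 days = February 13, 2017.
February 13, 2017 + 16 days = March 1, 2017.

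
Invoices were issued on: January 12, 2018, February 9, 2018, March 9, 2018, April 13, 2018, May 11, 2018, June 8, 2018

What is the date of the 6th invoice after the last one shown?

December 14, 2018

These are Fridays at 28- or 35-day spacing (28, 28, 35, 28, 28).
The pattern: 2nd Friday of the month.
2nd Friday of July 2018: July 13, 2018.
August 2018 — 2nd Friday is August 10, 2018.
2nd Friday of September 2018: September 14, 2018.
October 2018 — 2nd Friday is October 12, 2018.
2nd Friday of November 2018: November 9, 2018.
2nd Friday of December 2018: December 14, 2018.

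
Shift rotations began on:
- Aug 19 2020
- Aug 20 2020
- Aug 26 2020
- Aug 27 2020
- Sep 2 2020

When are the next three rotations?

Sep 3 2020, Sep 9 2020, Sep 10 2020

Gaps: 1, 6, 1, 6 days — not constant, but cyclic with period 2.
The events fall on every Wednesday and Thursday.
Next Thursday: Sep 3 2020.
The following Wednesday is Sep 9 2020.
The following Thursday is Sep 10 2020.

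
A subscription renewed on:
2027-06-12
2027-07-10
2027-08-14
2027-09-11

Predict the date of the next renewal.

All dates are Saturdays, 28, 35, 28 days apart.
Specifically, the 2nd Saturday of each month.
2nd Saturday of October 2027: 2027-10-09.

2027-10-09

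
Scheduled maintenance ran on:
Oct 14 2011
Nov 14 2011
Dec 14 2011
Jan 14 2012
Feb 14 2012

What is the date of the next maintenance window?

Each date is the 14th; the gaps (31, 30, 31, 31) track the month lengths.
The rule is the 14th of each month.
March 2012: Mar 14 2012.

Mar 14 2012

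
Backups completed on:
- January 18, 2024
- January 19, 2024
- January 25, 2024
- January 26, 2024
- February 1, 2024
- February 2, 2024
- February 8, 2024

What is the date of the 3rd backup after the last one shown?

February 16, 2024

Gaps: 1, 6, 1, 6, 1, 6 days — not constant, but cyclic with period 2.
The events fall on every Thursday and Friday.
Next Friday: February 9, 2024.
Next Thursday: February 15, 2024.
The following Friday is February 16, 2024.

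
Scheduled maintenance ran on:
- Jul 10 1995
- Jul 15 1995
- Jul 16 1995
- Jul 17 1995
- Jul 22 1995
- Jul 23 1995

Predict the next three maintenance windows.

Jul 24 1995, Jul 29 1995, Jul 30 1995

Every event lands on a Monday or Saturday or Sunday (gaps cycle 5, 1, 1, 5, 1).
So the schedule is: every Monday, Saturday and Sunday.
The following Monday is Jul 24 1995.
Next Saturday: Jul 29 1995.
The following Sunday is Jul 30 1995.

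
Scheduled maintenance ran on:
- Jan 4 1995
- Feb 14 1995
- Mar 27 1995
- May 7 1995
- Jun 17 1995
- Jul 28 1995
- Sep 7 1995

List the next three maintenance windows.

Every event comes 41 days after the last (41, 41, 41, 41, 41, 41).
Sep 7 1995 + 41 days = Oct 18 1995.
Oct 18 1995 + 41 days = Nov 28 1995.
Nov 28 1995 + 41 days = Jan 8 1996.

Oct 18 1995, Nov 28 1995, Jan 8 1996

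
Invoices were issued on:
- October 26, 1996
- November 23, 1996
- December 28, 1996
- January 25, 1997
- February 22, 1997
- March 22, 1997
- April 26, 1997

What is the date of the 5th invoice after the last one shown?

September 27, 1997

These are Saturdays at 28- or 35-day spacing (28, 35, 28, 28, 28, 35).
The pattern: 4th Saturday of the month.
4th Saturday of May 1997: May 24, 1997.
June 1997 — 4th Saturday is June 28, 1997.
July 1997 — 4th Saturday is July 26, 1997.
4th Saturday of August 1997: August 23, 1997.
September 1997 — 4th Saturday is September 27, 1997.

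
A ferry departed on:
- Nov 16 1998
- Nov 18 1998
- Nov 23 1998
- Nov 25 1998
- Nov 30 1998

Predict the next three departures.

Dec 2 1998, Dec 7 1998, Dec 9 1998

Gaps: 2, 5, 2, 5 days — not constant, but cyclic with period 2.
The events fall on every Monday and Wednesday.
Next Wednesday: Dec 2 1998.
The following Monday is Dec 7 1998.
Next Wednesday: Dec 9 1998.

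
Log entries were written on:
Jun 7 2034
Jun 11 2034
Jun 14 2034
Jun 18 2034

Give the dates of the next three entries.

Gaps: 4, 3, 4 days — not constant, but cyclic with period 2.
The events fall on every Wednesday and Sunday.
The following Wednesday is Jun 21 2034.
Next Sunday: Jun 25 2034.
Next Wednesday: Jun 28 2034.

Jun 21 2034, Jun 25 2034, Jun 28 2034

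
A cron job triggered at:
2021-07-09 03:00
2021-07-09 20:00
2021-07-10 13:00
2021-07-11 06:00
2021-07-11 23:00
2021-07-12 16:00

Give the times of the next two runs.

2021-07-13 09:00, 2021-07-14 02:00

Gaps: 17, 17, 17, 17, 17 hours — each event is 17 hours after the previous one.
2021-07-12 16:00 + 17 h = 2021-07-13 09:00.
2021-07-13 09:00 + 17 h = 2021-07-14 02:00.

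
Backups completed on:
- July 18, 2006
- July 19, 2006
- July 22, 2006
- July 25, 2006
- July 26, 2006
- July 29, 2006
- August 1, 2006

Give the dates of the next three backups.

August 2, 2006; August 5, 2006; August 8, 2006

The gap pattern 1, 3, 3, 1, 3, 3 repeats every 3 events.
These are the Tuesdays, Wednesdays and Saturdays of each week.
Next Wednesday: August 2, 2006.
Next Saturday: August 5, 2006.
The following Tuesday is August 8, 2006.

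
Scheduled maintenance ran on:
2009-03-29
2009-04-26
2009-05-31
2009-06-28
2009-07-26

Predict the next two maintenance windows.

These are Sundays with 28, 35, 28, 28-day gaps.
Each is the final Sunday of its month — 2009-03-29 is past the 28th, so '4th Sunday' doesn't fit.
Last Sunday of August 2009: 2009-08-30.
September 2009 ends with Sunday 2009-09-27.

2009-08-30, 2009-09-27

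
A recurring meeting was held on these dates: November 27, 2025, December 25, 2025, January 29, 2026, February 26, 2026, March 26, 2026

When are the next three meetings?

April 30, 2026; May 28, 2026; June 25, 2026

Every date is a Thursday; gaps 28, 35, 28, 28 days.
Each is the last Thursday of its month (at least one falls on the 29th or later, ruling out '4th Thursday').
April 2026 ends with Thursday April 30, 2026.
May 2026 ends with Thursday May 28, 2026.
June 2026 ends with Thursday June 25, 2026.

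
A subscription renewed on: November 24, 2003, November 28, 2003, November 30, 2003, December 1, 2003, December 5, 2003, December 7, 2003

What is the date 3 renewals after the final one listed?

Every event lands on a Monday or Friday or Sunday (gaps cycle 4, 2, 1, 4, 2).
So the schedule is: every Monday, Friday and Sunday.
The following Monday is December 8, 2003.
Next Friday: December 12, 2003.
Next Sunday: December 14, 2003.

December 14, 2003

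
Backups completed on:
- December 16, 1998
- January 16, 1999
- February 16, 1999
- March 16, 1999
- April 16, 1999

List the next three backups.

The day-of-month is always 16 (31, 31, 28, 31 days between events).
So this recurs on the 16th of each month.
Next: May 1999 → May 16, 1999.
Next: June 1999 → June 16, 1999.
Next: July 1999 → July 16, 1999.

May 16, 1999; June 16, 1999; July 16, 1999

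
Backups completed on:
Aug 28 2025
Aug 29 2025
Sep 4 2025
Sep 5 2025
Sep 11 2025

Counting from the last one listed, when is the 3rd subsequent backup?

Sep 19 2025

Gaps: 1, 6, 1, 6 days — not constant, but cyclic with period 2.
The events fall on every Thursday and Friday.
Next Friday: Sep 12 2025.
Next Thursday: Sep 18 2025.
Next Friday: Sep 19 2025.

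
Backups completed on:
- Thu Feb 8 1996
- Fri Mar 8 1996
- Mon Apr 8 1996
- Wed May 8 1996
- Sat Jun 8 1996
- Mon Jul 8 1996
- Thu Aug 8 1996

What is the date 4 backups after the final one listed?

Sun Dec 8 1996

The day-of-month is always 8 (29, 31, 30, 31, 30, 31 days between events).
So this recurs on the 8th of each month.
Next: September 1996 → Sun Sep 8 1996.
October 1996: Tue Oct 8 1996.
November 1996: Fri Nov 8 1996.
December 1996: Sun Dec 8 1996.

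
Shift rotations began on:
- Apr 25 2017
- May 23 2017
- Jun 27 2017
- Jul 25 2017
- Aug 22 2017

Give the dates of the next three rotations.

Gaps: 28, 35, 28, 28 days — a mix of 28 and 35. Every date is a Tuesday.
Each is the 4th Tuesday of its month.
4th Tuesday of September 2017: Sep 26 2017.
4th Tuesday of October 2017: Oct 24 2017.
4th Tuesday of November 2017: Nov 28 2017.

Sep 26 2017, Oct 24 2017, Nov 28 2017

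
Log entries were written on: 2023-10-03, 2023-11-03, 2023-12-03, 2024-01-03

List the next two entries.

The day-of-month is always 3 (31, 30, 31 days between events).
So this recurs on the 3rd of each month.
Next: February 2024 → 2024-02-03.
Next: March 2024 → 2024-03-03.

2024-02-03, 2024-03-03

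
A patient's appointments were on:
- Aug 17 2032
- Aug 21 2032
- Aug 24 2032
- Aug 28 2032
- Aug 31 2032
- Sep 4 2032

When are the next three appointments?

Gaps: 4, 3, 4, 3, 4 days — not constant, but cyclic with period 2.
The events fall on every Tuesday and Saturday.
The following Tuesday is Sep 7 2032.
Next Saturday: Sep 11 2032.
The following Tuesday is Sep 14 2032.

Sep 7 2032, Sep 11 2032, Sep 14 2032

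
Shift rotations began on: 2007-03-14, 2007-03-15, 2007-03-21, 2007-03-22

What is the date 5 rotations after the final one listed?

2007-04-11

Every event lands on a Wednesday or Thursday (gaps cycle 1, 6, 1).
So the schedule is: every Wednesday and Thursday.
The following Wednesday is 2007-03-28.
The following Thursday is 2007-03-29.
Next Wednesday: 2007-04-04.
The following Thursday is 2007-04-05.
The following Wednesday is 2007-04-11.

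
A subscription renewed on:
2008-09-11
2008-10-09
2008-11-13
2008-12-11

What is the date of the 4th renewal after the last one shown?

2009-04-09

All dates are Thursdays, 28, 35, 28 days apart.
Specifically, the 2nd Thursday of each month.
2nd Thursday of January 2009: 2009-01-08.
February 2009 — 2nd Thursday is 2009-02-12.
2nd Thursday of March 2009: 2009-03-12.
2nd Thursday of April 2009: 2009-04-09.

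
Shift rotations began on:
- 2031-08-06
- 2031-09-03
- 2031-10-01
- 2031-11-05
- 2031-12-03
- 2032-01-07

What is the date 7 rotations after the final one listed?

2032-08-04

These are Wednesdays at 28- or 35-day spacing (28, 28, 35, 28, 35).
The pattern: 1st Wednesday of the month.
1st Wednesday of February 2032: 2032-02-04.
1st Wednesday of March 2032: 2032-03-03.
1st Wednesday of April 2032: 2032-04-07.
May 2032 — 1st Wednesday is 2032-05-05.
1st Wednesday of June 2032: 2032-06-02.
July 2032 — 1st Wednesday is 2032-07-07.
August 2032 — 1st Wednesday is 2032-08-04.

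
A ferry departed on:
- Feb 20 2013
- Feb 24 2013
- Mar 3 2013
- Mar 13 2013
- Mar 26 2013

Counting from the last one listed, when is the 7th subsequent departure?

Gaps: 4, 7, 10, 13 days — each gap is 3 larger than the previous one.
Next gap: 16 days. Mar 26 2013 + 16 days = Apr 11 2013.
Next gap: 19 days. Apr 11 2013 + 19 days = Apr 30 2013.
Next gap: 22 days. Apr 30 2013 + 22 days = May 22 2013.
Next gap: 25 days. May 22 2013 + 25 days = Jun 16 2013.
Next gap: 28 days. Jun 16 2013 + 28 days = Jul 14 2013.
Next gap: 31 days. Jul 14 2013 + 31 days = Aug 14 2013.
Next gap: 34 days. Aug 14 2013 + 34 days = Sep 17 2013.

Sep 17 2013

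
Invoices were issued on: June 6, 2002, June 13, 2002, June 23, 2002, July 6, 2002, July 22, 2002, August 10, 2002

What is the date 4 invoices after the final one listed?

Gaps: 7, 10, 13, 16, 19 days — each gap is 3 larger than the previous one.
Next gap: 22 days. August 10, 2002 + 22 days = September 1, 2002.
Next gap: 25 days. September 1, 2002 + 25 days = September 26, 2002.
Next gap: 28 days. September 26, 2002 + 28 days = October 24, 2002.
Next gap: 31 days. October 24, 2002 + 31 days = November 24, 2002.

November 24, 2002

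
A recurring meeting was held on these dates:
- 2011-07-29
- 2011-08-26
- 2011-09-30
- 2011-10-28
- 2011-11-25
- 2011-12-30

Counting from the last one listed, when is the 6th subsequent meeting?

These are Fridays with 28, 35, 28, 28, 35-day gaps.
Each is the final Friday of its month — 2011-07-29 is past the 28th, so '4th Friday' doesn't fit.
Last Friday of January 2012: 2012-01-27.
Last Friday of February 2012: 2012-02-24.
March 2012 ends with Friday 2012-03-30.
Last Friday of April 2012: 2012-04-27.
May 2012 ends with Friday 2012-05-25.
Last Friday of June 2012: 2012-06-29.

2012-06-29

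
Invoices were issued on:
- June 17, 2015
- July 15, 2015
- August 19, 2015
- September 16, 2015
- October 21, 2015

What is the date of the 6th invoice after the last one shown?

These are Wednesdays at 28- or 35-day spacing (28, 35, 28, 35).
The pattern: 3rd Wednesday of the month.
November 2015 — 3rd Wednesday is November 18, 2015.
December 2015 — 3rd Wednesday is December 16, 2015.
January 2016 — 3rd Wednesday is January 20, 2016.
3rd Wednesday of February 2016: February 17, 2016.
3rd Wednesday of March 2016: March 16, 2016.
3rd Wednesday of April 2016: April 20, 2016.

April 20, 2016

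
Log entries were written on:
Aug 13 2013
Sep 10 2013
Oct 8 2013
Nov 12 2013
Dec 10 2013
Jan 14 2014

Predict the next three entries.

Gaps: 28, 28, 35, 28, 35 days — a mix of 28 and 35. Every date is a Tuesday.
Each is the 2nd Tuesday of its month.
2nd Tuesday of February 2014: Feb 11 2014.
2nd Tuesday of March 2014: Mar 11 2014.
2nd Tuesday of April 2014: Apr 8 2014.

Feb 11 2014, Mar 11 2014, Apr 8 2014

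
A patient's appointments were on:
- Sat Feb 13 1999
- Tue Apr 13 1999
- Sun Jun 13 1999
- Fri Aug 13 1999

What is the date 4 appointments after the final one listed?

Thu Apr 13 2000

The day-of-month is always 13 (59, 61, 61 days between events).
So this recurs on the 13th of every 2 months.
Next: October 1999 → Wed Oct 13 1999.
Next: December 1999 → Mon Dec 13 1999.
February 2000: Sun Feb 13 2000.
Next: April 2000 → Thu Apr 13 2000.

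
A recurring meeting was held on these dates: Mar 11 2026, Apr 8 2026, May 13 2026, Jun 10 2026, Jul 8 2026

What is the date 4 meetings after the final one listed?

Gaps: 28, 35, 28, 28 days — a mix of 28 and 35. Every date is a Wednesday.
Each is the 2nd Wednesday of its month.
August 2026 — 2nd Wednesday is Aug 12 2026.
2nd Wednesday of September 2026: Sep 9 2026.
October 2026 — 2nd Wednesday is Oct 14 2026.
November 2026 — 2nd Wednesday is Nov 11 2026.

Nov 11 2026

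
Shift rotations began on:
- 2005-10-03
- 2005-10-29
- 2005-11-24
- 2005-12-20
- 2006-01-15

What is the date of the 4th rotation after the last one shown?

2006-04-29

The spacing is 26, 26, 26, 26 days — always 26 days.
2006-01-15 + 26 days = 2006-02-10.
2006-02-10 + 26 days = 2006-03-08.
2006-03-08 + 26 days = 2006-04-03.
2006-04-03 + 26 days = 2006-04-29.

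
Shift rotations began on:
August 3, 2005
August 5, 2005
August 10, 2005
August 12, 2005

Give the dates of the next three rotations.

Gaps: 2, 5, 2 days — not constant, but cyclic with period 2.
The events fall on every Wednesday and Friday.
Next Wednesday: August 17, 2005.
Next Friday: August 19, 2005.
Next Wednesday: August 24, 2005.

August 17, 2005; August 19, 2005; August 24, 2005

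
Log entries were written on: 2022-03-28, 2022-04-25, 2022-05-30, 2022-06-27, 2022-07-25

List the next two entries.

These are Mondays with 28, 35, 28, 28-day gaps.
Each is the final Monday of its month — 2022-05-30 is past the 28th, so '4th Monday' doesn't fit.
August 2022 ends with Monday 2022-08-29.
Last Monday of September 2022: 2022-09-26.

2022-08-29, 2022-09-26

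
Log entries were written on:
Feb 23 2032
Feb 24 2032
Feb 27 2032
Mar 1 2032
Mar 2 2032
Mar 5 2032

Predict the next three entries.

Gaps: 1, 3, 3, 1, 3 days — not constant, but cyclic with period 3.
The events fall on every Monday, Tuesday and Friday.
The following Monday is Mar 8 2032.
The following Tuesday is Mar 9 2032.
The following Friday is Mar 12 2032.

Mar 8 2032, Mar 9 2032, Mar 12 2032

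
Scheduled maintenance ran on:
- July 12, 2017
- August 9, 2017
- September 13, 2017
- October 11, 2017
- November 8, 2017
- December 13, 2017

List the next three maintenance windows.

January 10, 2018; February 14, 2018; March 14, 2018

These are Wednesdays at 28- or 35-day spacing (28, 35, 28, 28, 35).
The pattern: 2nd Wednesday of the month.
2nd Wednesday of January 2018: January 10, 2018.
February 2018 — 2nd Wednesday is February 14, 2018.
March 2018 — 2nd Wednesday is March 14, 2018.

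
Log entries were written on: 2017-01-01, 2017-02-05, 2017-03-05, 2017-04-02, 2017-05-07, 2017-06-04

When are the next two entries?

These are Sundays at 28- or 35-day spacing (35, 28, 28, 35, 28).
The pattern: 1st Sunday of the month.
1st Sunday of July 2017: 2017-07-02.
1st Sunday of August 2017: 2017-08-06.

2017-07-02, 2017-08-06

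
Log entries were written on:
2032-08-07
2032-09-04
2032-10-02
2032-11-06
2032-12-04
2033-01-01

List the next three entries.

Gaps: 28, 28, 35, 28, 28 days — a mix of 28 and 35. Every date is a Saturday.
Each is the 1st Saturday of its month.
February 2033 — 1st Saturday is 2033-02-05.
1st Saturday of March 2033: 2033-03-05.
1st Saturday of April 2033: 2033-04-02.

2033-02-05, 2033-03-05, 2033-04-02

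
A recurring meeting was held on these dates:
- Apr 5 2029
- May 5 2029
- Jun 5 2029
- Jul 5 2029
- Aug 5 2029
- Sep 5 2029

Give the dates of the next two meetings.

Oct 5 2029, Nov 5 2029

Gaps: 30, 31, 30, 31, 31 days — not constant. Every event is on the 5th of the month.
Pattern: the 5th of each month.
Next: October 2029 → Oct 5 2029.
November 2029: Nov 5 2029.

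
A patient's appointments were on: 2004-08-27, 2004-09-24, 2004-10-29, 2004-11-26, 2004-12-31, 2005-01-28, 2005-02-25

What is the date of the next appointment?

2005-03-25

All Fridays; the gaps (28, 35, 28, 35, 28, 28) vary with month length.
This is the last Friday of each month.
March 2005 ends with Friday 2005-03-25.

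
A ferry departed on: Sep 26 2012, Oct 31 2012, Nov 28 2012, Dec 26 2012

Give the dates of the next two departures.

These are Wednesdays with 35, 28, 28-day gaps.
Each is the final Wednesday of its month — Oct 31 2012 is past the 28th, so '4th Wednesday' doesn't fit.
January 2013 ends with Wednesday Jan 30 2013.
February 2013 ends with Wednesday Feb 27 2013.

Jan 30 2013, Feb 27 2013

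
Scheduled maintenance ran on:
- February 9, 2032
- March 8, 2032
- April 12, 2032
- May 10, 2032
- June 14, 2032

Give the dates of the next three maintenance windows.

July 12, 2032; August 9, 2032; September 13, 2032

All dates are Mondays, 28, 35, 28, 35 days apart.
Specifically, the 2nd Monday of each month.
July 2032 — 2nd Monday is July 12, 2032.
2nd Monday of August 2032: August 9, 2032.
September 2032 — 2nd Monday is September 13, 2032.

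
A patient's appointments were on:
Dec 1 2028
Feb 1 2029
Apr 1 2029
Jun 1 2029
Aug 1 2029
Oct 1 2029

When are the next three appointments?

Dec 1 2029, Feb 1 2030, Apr 1 2030

Each date is the 1st; the gaps (62, 59, 61, 61, 61) track the month lengths.
The rule is the 1st of every 2 months.
December 2029: Dec 1 2029.
Next: February 2030 → Feb 1 2030.
April 2030: Apr 1 2030.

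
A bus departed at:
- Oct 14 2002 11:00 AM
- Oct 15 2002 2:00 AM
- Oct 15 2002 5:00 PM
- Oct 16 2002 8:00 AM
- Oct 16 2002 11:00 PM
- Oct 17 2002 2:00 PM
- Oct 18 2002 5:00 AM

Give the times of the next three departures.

The interval is a steady 15 hours (15, 15, 15, 15, 15, 15).
Oct 18 2002 5:00 AM + 15 h = Oct 18 2002 8:00 PM.
Oct 18 2002 8:00 PM + 15 h = Oct 19 2002 11:00 AM.
Oct 19 2002 11:00 AM + 15 h = Oct 20 2002 2:00 AM.

Oct 18 2002 8:00 PM, Oct 19 2002 11:00 AM, Oct 20 2002 2:00 AM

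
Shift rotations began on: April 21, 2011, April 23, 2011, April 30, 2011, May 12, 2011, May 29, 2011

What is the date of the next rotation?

Intervals are 2, 7, 12, 17 days — an arithmetic progression with common difference 5.
Next gap: 22 days. May 29, 2011 + 22 days = June 20, 2011.

June 20, 2011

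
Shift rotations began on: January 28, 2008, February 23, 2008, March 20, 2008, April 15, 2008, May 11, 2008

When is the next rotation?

June 6, 2008

The spacing is 26, 26, 26, 26 days — always 26 days.
May 11, 2008 + 26 days = June 6, 2008.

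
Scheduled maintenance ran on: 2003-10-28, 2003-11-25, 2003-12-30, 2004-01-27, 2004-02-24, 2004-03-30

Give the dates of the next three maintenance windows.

2004-04-27, 2004-05-25, 2004-06-29

Every date is a Tuesday; gaps 28, 35, 28, 28, 35 days.
Each is the last Tuesday of its month (at least one falls on the 29th or later, ruling out '4th Tuesday').
Last Tuesday of April 2004: 2004-04-27.
May 2004 ends with Tuesday 2004-05-25.
Last Tuesday of June 2004: 2004-06-29.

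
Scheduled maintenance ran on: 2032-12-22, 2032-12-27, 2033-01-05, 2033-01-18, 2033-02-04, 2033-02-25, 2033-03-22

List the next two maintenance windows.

The spacing grows by 4 each time: 5, 9, 13, 17, 21, 25 days.
Next gap: 29 days. 2033-03-22 + 29 days = 2033-04-20.
Next gap: 33 days. 2033-04-20 + 33 days = 2033-05-23.

2033-04-20, 2033-05-23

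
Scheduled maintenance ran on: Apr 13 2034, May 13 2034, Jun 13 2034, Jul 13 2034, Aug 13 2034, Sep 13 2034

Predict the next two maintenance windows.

Gaps: 30, 31, 30, 31, 31 days — not constant. Every event is on the 13th of the month.
Pattern: the 13th of each month.
Next: October 2034 → Oct 13 2034.
November 2034: Nov 13 2034.

Oct 13 2034, Nov 13 2034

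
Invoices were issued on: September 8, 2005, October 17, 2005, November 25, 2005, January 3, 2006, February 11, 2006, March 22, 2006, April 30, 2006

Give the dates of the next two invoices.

Gaps between consecutive events: 39, 39, 39, 39, 39, 39 days — a constant 39-day interval.
April 30, 2006 + 39 days = June 8, 2006.
June 8, 2006 + 39 days = July 17, 2006.

June 8, 2006; July 17, 2006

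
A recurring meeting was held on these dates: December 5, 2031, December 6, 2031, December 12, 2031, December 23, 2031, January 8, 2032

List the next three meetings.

Gaps: 1, 6, 11, 16 days — each gap is 5 larger than the previous one.
Next gap: 21 days. January 8, 2032 + 21 days = January 29, 2032.
Next gap: 26 days. January 29, 2032 + 26 days = February 24, 2032.
Next gap: 31 days. February 24, 2032 + 31 days = March 26, 2032.

January 29, 2032; February 24, 2032; March 26, 2032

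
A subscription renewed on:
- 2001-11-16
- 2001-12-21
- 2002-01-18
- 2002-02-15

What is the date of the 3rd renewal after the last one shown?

All dates are Fridays, 35, 28, 28 days apart.
Specifically, the 3rd Friday of each month.
3rd Friday of March 2002: 2002-03-15.
April 2002 — 3rd Friday is 2002-04-19.
3rd Friday of May 2002: 2002-05-17.

2002-05-17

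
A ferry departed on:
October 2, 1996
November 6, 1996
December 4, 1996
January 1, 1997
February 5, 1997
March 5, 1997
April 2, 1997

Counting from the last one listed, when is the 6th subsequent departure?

October 1, 1997

All dates are Wednesdays, 35, 28, 28, 35, 28, 28 days apart.
Specifically, the 1st Wednesday of each month.
May 1997 — 1st Wednesday is May 7, 1997.
1st Wednesday of June 1997: June 4, 1997.
July 1997 — 1st Wednesday is July 2, 1997.
1st Wednesday of August 1997: August 6, 1997.
1st Wednesday of September 1997: September 3, 1997.
October 1997 — 1st Wednesday is October 1, 1997.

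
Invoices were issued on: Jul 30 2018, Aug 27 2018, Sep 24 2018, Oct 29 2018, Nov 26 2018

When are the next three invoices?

Dec 31 2018, Jan 28 2019, Feb 25 2019

These are Mondays with 28, 28, 35, 28-day gaps.
Each is the final Monday of its month — Jul 30 2018 is past the 28th, so '4th Monday' doesn't fit.
December 2018 ends with Monday Dec 31 2018.
Last Monday of January 2019: Jan 28 2019.
February 2019 ends with Monday Feb 25 2019.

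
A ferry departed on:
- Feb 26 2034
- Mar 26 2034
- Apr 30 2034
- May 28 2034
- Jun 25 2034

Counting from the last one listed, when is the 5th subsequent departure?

Every date is a Sunday; gaps 28, 35, 28, 28 days.
Each is the last Sunday of its month (at least one falls on the 29th or later, ruling out '4th Sunday').
July 2034 ends with Sunday Jul 30 2034.
August 2034 ends with Sunday Aug 27 2034.
Last Sunday of September 2034: Sep 24 2034.
October 2034 ends with Sunday Oct 29 2034.
Last Sunday of November 2034: Nov 26 2034.

Nov 26 2034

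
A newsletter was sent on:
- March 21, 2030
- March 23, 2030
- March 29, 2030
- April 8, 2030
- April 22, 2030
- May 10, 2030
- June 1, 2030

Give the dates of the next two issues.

June 27, 2030; July 27, 2030

Intervals are 2, 6, 10, 14, 18, 22 days — an arithmetic progression with common difference 4.
Next gap: 26 days. June 1, 2030 + 26 days = June 27, 2030.
Next gap: 30 days. June 27, 2030 + 30 days = July 27, 2030.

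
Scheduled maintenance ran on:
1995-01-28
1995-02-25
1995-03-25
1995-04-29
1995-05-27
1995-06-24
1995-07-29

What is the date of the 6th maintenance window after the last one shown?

Every date is a Saturday; gaps 28, 28, 35, 28, 28, 35 days.
Each is the last Saturday of its month (at least one falls on the 29th or later, ruling out '4th Saturday').
Last Saturday of August 1995: 1995-08-26.
September 1995 ends with Saturday 1995-09-30.
October 1995 ends with Saturday 1995-10-28.
November 1995 ends with Saturday 1995-11-25.
Last Saturday of December 1995: 1995-12-30.
January 1996 ends with Saturday 1996-01-27.

1996-01-27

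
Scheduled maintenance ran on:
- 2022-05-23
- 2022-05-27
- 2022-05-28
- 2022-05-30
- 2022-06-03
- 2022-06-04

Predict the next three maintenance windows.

The gap pattern 4, 1, 2, 4, 1 repeats every 3 events.
These are the Mondays, Fridays and Saturdays of each week.
The following Monday is 2022-06-06.
Next Friday: 2022-06-10.
Next Saturday: 2022-06-11.

2022-06-06, 2022-06-10, 2022-06-11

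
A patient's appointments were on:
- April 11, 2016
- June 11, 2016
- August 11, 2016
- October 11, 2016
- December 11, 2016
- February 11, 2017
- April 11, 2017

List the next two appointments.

June 11, 2017; August 11, 2017

Gaps: 61, 61, 61, 61, 62, 59 days — not constant. Every event is on the 11th of the month.
Pattern: the 11th of every 2 months.
June 2017: June 11, 2017.
Next: August 2017 → August 11, 2017.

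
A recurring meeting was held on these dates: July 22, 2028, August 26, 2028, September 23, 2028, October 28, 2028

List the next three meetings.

November 25, 2028; December 23, 2028; January 27, 2029

These are Saturdays at 28- or 35-day spacing (35, 28, 35).
The pattern: 4th Saturday of the month.
4th Saturday of November 2028: November 25, 2028.
4th Saturday of December 2028: December 23, 2028.
January 2029 — 4th Saturday is January 27, 2029.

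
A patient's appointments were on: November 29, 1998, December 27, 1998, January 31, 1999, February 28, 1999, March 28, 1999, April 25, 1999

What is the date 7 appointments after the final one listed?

Every date is a Sunday; gaps 28, 35, 28, 28, 28 days.
Each is the last Sunday of its month (at least one falls on the 29th or later, ruling out '4th Sunday').
May 1999 ends with Sunday May 30, 1999.
June 1999 ends with Sunday June 27, 1999.
Last Sunday of July 1999: July 25, 1999.
Last Sunday of August 1999: August 29, 1999.
September 1999 ends with Sunday September 26, 1999.
Last Sunday of October 1999: October 31, 1999.
November 1999 ends with Sunday November 28, 1999.

November 28, 1999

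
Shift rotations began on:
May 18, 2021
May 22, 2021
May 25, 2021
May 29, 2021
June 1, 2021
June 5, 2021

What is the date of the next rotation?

Gaps: 4, 3, 4, 3, 4 days — not constant, but cyclic with period 2.
The events fall on every Tuesday and Saturday.
Next Tuesday: June 8, 2021.

June 8, 2021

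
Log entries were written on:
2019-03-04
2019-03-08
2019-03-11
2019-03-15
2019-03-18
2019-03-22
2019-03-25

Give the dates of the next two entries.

The gap pattern 4, 3, 4, 3, 4, 3 repeats every 2 events.
These are the Mondays and Fridays of each week.
Next Friday: 2019-03-29.
The following Monday is 2019-04-01.

2019-03-29, 2019-04-01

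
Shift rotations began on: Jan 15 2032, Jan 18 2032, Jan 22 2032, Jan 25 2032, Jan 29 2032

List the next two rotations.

Feb 1 2032, Feb 5 2032

Every event lands on a Thursday or Sunday (gaps cycle 3, 4, 3, 4).
So the schedule is: every Thursday and Sunday.
The following Sunday is Feb 1 2032.
The following Thursday is Feb 5 2032.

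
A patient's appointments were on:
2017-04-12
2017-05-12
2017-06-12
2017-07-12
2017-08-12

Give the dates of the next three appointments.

2017-09-12, 2017-10-12, 2017-11-12

Gaps: 30, 31, 30, 31 days — not constant. Every event is on the 12th of the month.
Pattern: the 12th of each month.
September 2017: 2017-09-12.
October 2017: 2017-10-12.
Next: November 2017 → 2017-11-12.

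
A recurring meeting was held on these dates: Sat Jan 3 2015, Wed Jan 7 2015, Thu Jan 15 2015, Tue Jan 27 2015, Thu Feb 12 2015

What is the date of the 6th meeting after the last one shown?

Tue Aug 11 2015

The spacing grows by 4 each time: 4, 8, 12, 16 days.
Next gap: 20 days. Thu Feb 12 2015 + 20 days = Wed Mar 4 2015.
Next gap: 24 days. Wed Mar 4 2015 + 24 days = Sat Mar 28 2015.
Next gap: 28 days. Sat Mar 28 2015 + 28 days = Sat Apr 25 2015.
Next gap: 32 days. Sat Apr 25 2015 + 32 days = Wed May 27 2015.
Next gap: 36 days. Wed May 27 2015 + 36 days = Thu Jul 2 2015.
Next gap: 40 days. Thu Jul 2 2015 + 40 days = Tue Aug 11 2015.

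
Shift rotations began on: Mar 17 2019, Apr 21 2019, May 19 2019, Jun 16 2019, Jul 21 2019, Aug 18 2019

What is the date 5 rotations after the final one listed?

Gaps: 35, 28, 28, 35, 28 days — a mix of 28 and 35. Every date is a Sunday.
Each is the 3rd Sunday of its month.
3rd Sunday of September 2019: Sep 15 2019.
October 2019 — 3rd Sunday is Oct 20 2019.
3rd Sunday of November 2019: Nov 17 2019.
December 2019 — 3rd Sunday is Dec 15 2019.
3rd Sunday of January 2020: Jan 19 2020.

Jan 19 2020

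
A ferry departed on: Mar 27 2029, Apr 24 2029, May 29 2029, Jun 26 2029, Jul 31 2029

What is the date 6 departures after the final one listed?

Jan 29 2030

These are Tuesdays with 28, 35, 28, 35-day gaps.
Each is the final Tuesday of its month — May 29 2029 is past the 28th, so '4th Tuesday' doesn't fit.
Last Tuesday of August 2029: Aug 28 2029.
Last Tuesday of September 2029: Sep 25 2029.
October 2029 ends with Tuesday Oct 30 2029.
Last Tuesday of November 2029: Nov 27 2029.
Last Tuesday of December 2029: Dec 25 2029.
Last Tuesday of January 2030: Jan 29 2030.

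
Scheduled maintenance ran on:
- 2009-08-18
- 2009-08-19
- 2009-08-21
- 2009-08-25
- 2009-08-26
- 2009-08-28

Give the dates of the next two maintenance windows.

The gap pattern 1, 2, 4, 1, 2 repeats every 3 events.
These are the Tuesdays, Wednesdays and Fridays of each week.
Next Tuesday: 2009-09-01.
Next Wednesday: 2009-09-02.

2009-09-01, 2009-09-02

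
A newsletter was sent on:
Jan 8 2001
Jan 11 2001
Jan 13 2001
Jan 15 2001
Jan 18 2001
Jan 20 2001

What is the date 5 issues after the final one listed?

Gaps: 3, 2, 2, 3, 2 days — not constant, but cyclic with period 3.
The events fall on every Monday, Thursday and Saturday.
Next Monday: Jan 22 2001.
Next Thursday: Jan 25 2001.
Next Saturday: Jan 27 2001.
The following Monday is Jan 29 2001.
Next Thursday: Feb 1 2001.

Feb 1 2001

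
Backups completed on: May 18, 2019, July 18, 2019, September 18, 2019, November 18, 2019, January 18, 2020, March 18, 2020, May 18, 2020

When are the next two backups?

Each date is the 18th; the gaps (61, 62, 61, 61, 60, 61) track the month lengths.
The rule is the 18th of every 2 months.
July 2020: July 18, 2020.
September 2020: September 18, 2020.

July 18, 2020; September 18, 2020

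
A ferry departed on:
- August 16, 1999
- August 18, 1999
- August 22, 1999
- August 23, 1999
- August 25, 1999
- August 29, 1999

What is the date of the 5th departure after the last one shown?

Every event lands on a Monday or Wednesday or Sunday (gaps cycle 2, 4, 1, 2, 4).
So the schedule is: every Monday, Wednesday and Sunday.
Next Monday: August 30, 1999.
The following Wednesday is September 1, 1999.
Next Sunday: September 5, 1999.
Next Monday: September 6, 1999.
Next Wednesday: September 8, 1999.

September 8, 1999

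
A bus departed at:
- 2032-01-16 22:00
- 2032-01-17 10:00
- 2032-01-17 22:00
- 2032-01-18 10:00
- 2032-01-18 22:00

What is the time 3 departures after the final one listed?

2032-01-20 10:00

Gaps: 12, 12, 12, 12 hours — each event is 12 hours after the previous one.
2032-01-18 22:00 + 12 h = 2032-01-19 10:00.
2032-01-19 10:00 + 12 h = 2032-01-19 22:00.
2032-01-19 22:00 + 12 h = 2032-01-20 10:00.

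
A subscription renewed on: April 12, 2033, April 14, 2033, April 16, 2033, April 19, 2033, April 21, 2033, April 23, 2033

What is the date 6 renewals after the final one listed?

The gap pattern 2, 2, 3, 2, 2 repeats every 3 events.
These are the Tuesdays, Thursdays and Saturdays of each week.
Next Tuesday: April 26, 2033.
Next Thursday: April 28, 2033.
The following Saturday is April 30, 2033.
The following Tuesday is May 3, 2033.
The following Thursday is May 5, 2033.
Next Saturday: May 7, 2033.

May 7, 2033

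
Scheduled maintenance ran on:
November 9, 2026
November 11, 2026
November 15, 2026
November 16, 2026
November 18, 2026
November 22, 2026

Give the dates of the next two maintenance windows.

November 23, 2026; November 25, 2026

The gap pattern 2, 4, 1, 2, 4 repeats every 3 events.
These are the Mondays, Wednesdays and Sundays of each week.
The following Monday is November 23, 2026.
Next Wednesday: November 25, 2026.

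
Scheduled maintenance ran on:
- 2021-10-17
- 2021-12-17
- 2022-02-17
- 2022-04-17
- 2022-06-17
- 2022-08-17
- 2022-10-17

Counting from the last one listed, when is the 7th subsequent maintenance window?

Each date is the 17th; the gaps (61, 62, 59, 61, 61, 61) track the month lengths.
The rule is the 17th of every 2 months.
Next: December 2022 → 2022-12-17.
Next: February 2023 → 2023-02-17.
Next: April 2023 → 2023-04-17.
Next: June 2023 → 2023-06-17.
August 2023: 2023-08-17.
Next: October 2023 → 2023-10-17.
Next: December 2023 → 2023-12-17.

2023-12-17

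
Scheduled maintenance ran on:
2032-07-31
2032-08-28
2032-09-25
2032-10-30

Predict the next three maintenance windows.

These are Saturdays with 28, 28, 35-day gaps.
Each is the final Saturday of its month — 2032-07-31 is past the 28th, so '4th Saturday' doesn't fit.
November 2032 ends with Saturday 2032-11-27.
Last Saturday of December 2032: 2032-12-25.
January 2033 ends with Saturday 2033-01-29.

2032-11-27, 2032-12-25, 2033-01-29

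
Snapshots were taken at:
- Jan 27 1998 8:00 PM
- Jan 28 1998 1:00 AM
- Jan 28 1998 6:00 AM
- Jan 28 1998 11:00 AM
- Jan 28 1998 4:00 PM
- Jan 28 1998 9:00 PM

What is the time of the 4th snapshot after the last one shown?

Spacing: 5, 5, 5, 5, 5 h — constant 5 h.
Jan 28 1998 9:00 PM + 5 h = Jan 29 1998 2:00 AM.
Jan 29 1998 2:00 AM + 5 h = Jan 29 1998 7:00 AM.
Jan 29 1998 7:00 AM + 5 h = Jan 29 1998 12:00 PM.
Jan 29 1998 12:00 PM + 5 h = Jan 29 1998 5:00 PM.

Jan 29 1998 5:00 PM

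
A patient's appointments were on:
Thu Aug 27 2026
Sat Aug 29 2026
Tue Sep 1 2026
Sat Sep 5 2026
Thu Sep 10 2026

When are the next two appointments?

Wed Sep 16 2026, Wed Sep 23 2026

Gaps: 2, 3, 4, 5 days — each gap is 1 larger than the previous one.
Next gap: 6 days. Thu Sep 10 2026 + 6 days = Wed Sep 16 2026.
Next gap: 7 days. Wed Sep 16 2026 + 7 days = Wed Sep 23 2026.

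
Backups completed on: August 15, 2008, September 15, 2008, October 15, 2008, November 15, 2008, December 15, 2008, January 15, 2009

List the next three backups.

February 15, 2009; March 15, 2009; April 15, 2009

The day-of-month is always 15 (31, 30, 31, 30, 31 days between events).
So this recurs on the 15th of each month.
Next: February 2009 → February 15, 2009.
Next: March 2009 → March 15, 2009.
Next: April 2009 → April 15, 2009.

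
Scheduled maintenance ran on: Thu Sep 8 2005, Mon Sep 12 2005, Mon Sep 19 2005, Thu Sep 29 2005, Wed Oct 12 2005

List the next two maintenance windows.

Fri Oct 28 2005, Wed Nov 16 2005

The spacing grows by 3 each time: 4, 7, 10, 13 days.
Next gap: 16 days. Wed Oct 12 2005 + 16 days = Fri Oct 28 2005.
Next gap: 19 days. Fri Oct 28 2005 + 19 days = Wed Nov 16 2005.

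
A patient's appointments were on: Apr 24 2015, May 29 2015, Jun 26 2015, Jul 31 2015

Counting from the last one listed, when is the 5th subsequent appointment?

These are Fridays with 35, 28, 35-day gaps.
Each is the final Friday of its month — May 29 2015 is past the 28th, so '4th Friday' doesn't fit.
Last Friday of August 2015: Aug 28 2015.
September 2015 ends with Friday Sep 25 2015.
October 2015 ends with Friday Oct 30 2015.
November 2015 ends with Friday Nov 27 2015.
December 2015 ends with Friday Dec 25 2015.

Dec 25 2015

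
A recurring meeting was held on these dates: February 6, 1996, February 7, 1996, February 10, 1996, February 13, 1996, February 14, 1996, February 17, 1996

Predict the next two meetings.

Gaps: 1, 3, 3, 1, 3 days — not constant, but cyclic with period 3.
The events fall on every Tuesday, Wednesday and Saturday.
The following Tuesday is February 20, 1996.
The following Wednesday is February 21, 1996.

February 20, 1996; February 21, 1996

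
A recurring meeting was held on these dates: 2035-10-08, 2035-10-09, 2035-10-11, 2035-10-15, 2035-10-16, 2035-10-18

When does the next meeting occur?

The gap pattern 1, 2, 4, 1, 2 repeats every 3 events.
These are the Mondays, Tuesdays and Thursdays of each week.
Next Monday: 2035-10-22.

2035-10-22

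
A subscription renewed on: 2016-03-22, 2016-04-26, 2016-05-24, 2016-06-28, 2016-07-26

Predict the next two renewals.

All dates are Tuesdays, 35, 28, 35, 28 days apart.
Specifically, the 4th Tuesday of each month.
August 2016 — 4th Tuesday is 2016-08-23.
September 2016 — 4th Tuesday is 2016-09-27.

2016-08-23, 2016-09-27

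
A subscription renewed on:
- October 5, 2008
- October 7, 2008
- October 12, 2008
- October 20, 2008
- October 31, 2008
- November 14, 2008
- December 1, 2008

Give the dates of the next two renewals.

December 21, 2008; January 13, 2009

The spacing grows by 3 each time: 2, 5, 8, 11, 14, 17 days.
Next gap: 20 days. December 1, 2008 + 20 days = December 21, 2008.
Next gap: 23 days. December 21, 2008 + 23 days = January 13, 2009.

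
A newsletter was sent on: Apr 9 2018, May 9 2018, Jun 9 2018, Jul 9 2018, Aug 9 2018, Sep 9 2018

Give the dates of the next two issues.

Oct 9 2018, Nov 9 2018

Gaps: 30, 31, 30, 31, 31 days — not constant. Every event is on the 9th of the month.
Pattern: the 9th of each month.
October 2018: Oct 9 2018.
November 2018: Nov 9 2018.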